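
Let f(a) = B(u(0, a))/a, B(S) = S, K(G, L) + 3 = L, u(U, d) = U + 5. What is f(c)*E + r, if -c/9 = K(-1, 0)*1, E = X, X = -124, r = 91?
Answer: 1837/27 ≈ 68.037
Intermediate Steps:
u(U, d) = 5 + U
K(G, L) = -3 + L
E = -124
c = 27 (c = -9*(-3 + 0) = -(-27) = -9*(-3) = 27)
f(a) = 5/a (f(a) = (5 + 0)/a = 5/a)
f(c)*E + r = (5/27)*(-124) + 91 = -620/27 + 91 = 1837/27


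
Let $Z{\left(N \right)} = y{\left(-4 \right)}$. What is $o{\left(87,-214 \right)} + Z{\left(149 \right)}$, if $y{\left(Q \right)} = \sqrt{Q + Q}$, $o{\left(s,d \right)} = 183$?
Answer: $183 + 2 i \sqrt{2} \approx 183.0 + 2.8284 i$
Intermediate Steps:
$y{\left(Q \right)} = \sqrt{2} \sqrt{Q}$ ($y{\left(Q \right)} = \sqrt{2 Q} = \sqrt{2} \sqrt{Q}$)
$Z{\left(N \right)} = 2 i \sqrt{2}$ ($Z{\left(N \right)} = \sqrt{2} \sqrt{-4} = \sqrt{2} \cdot 2 i = 2 i \sqrt{2}$)
$o{\left(87,-214 \right)} + Z{\left(149 \right)} = 183 + 2 i \sqrt{2}$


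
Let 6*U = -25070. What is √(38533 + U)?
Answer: 2*√77298/3 ≈ 185.35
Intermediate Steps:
U = -12535/3 (U = (⅙)*(-25070) = -12535/3 ≈ -4178.3)
√(38533 + U) = √(38533 - 12535/3) = √(103064/3) = 2*√77298/3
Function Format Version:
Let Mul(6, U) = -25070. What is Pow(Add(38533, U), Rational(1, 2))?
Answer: Mul(Rational(2, 3), Pow(77298, Rational(1, 2))) ≈ 185.35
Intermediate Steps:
U = Rational(-12535, 3) (U = Mul(Rational(1, 6), -25070) = Rational(-12535, 3) ≈ -4178.3)
Pow(Add(38533, U), Rational(1, 2)) = Pow(Add(38533, Rational(-12535, 3)), Rational(1, 2)) = Pow(Rational(103064, 3), Rational(1, 2)) = Mul(Rational(2, 3), Pow(77298, Rational(1, 2)))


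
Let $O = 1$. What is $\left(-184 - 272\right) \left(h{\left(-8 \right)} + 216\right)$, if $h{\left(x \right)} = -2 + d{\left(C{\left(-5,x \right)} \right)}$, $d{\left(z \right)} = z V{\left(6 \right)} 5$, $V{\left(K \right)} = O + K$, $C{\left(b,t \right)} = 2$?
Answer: $-129504$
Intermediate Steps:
$V{\left(K \right)} = 1 + K$
$d{\left(z \right)} = 35 z$ ($d{\left(z \right)} = z \left(1 + 6\right) 5 = z 7 \cdot 5 = 7 z 5 = 35 z$)
$h{\left(x \right)} = 68$ ($h{\left(x \right)} = -2 + 35 \cdot 2 = -2 + 70 = 68$)
$\left(-184 - 272\right) \left(h{\left(-8 \right)} + 216\right) = \left(-184 - 272\right) \left(68 + 216\right) = \left(-456\right) 284 = -129504$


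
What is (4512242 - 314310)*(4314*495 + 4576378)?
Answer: 28175713581056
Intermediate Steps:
(4512242 - 314310)*(4314*495 + 4576378) = 4197932*(2135430 + 4576378) = 4197932*6711808 = 28175713581056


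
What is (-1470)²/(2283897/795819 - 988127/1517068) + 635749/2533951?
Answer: 314798787179239420701527/323194205700718373 ≈ 9.7402e+5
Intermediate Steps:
(-1470)²/(2283897/795819 - 988127/1517068) + 635749/2533951 = 2160900/(2283897*(1/795819) - 988127*1/1517068) + 635749*(1/2533951) = 2160900/(761299/265273 - 141161/216724) + 635749/2533951 = 2160900/(127545562523/57491025652) + 635749/2533951 = 2160900*(57491025652/127545562523) + 635749/2533951 = 124232357331406800/127545562523 + 635749/2533951 = 314798787179239420701527/323194205700718373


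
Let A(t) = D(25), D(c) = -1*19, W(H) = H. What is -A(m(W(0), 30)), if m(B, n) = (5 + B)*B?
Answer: 19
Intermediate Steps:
m(B, n) = B*(5 + B)
D(c) = -19
A(t) = -19
-A(m(W(0), 30)) = -1*(-19) = 19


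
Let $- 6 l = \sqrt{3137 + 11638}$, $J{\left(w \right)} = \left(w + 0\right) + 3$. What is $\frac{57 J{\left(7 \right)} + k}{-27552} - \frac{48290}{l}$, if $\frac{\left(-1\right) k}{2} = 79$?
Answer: $- \frac{103}{6888} + \frac{19316 \sqrt{591}}{197} \approx 2383.6$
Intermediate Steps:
$k = -158$ ($k = \left(-2\right) 79 = -158$)
$J{\left(w \right)} = 3 + w$ ($J{\left(w \right)} = w + 3 = 3 + w$)
$l = - \frac{5 \sqrt{591}}{6}$ ($l = - \frac{\sqrt{3137 + 11638}}{6} = - \frac{\sqrt{14775}}{6} = - \frac{5 \sqrt{591}}{6} \approx -20.259$)
$\frac{57 J{\left(7 \right)} + k}{-27552} - \frac{48290}{l} = \frac{57 \left(3 + 7\right) - 158}{-27552} - \frac{48290}{\left(- \frac{5}{6}\right) \sqrt{591}} = \left(57 \cdot 10 - 158\right) \left(- \frac{1}{27552}\right) - 48290 \left(- \frac{2 \sqrt{591}}{985}\right) = \left(570 - 158\right) \left(- \frac{1}{27552}\right) + \frac{19316 \sqrt{591}}{197} = 412 \left(- \frac{1}{27552}\right) + \frac{19316 \sqrt{591}}{197} = - \frac{103}{6888} + \frac{19316 \sqrt{591}}{197}$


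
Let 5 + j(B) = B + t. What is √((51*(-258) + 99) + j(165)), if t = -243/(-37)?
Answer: 2*I*√4412435/37 ≈ 113.54*I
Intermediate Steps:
t = 243/37 (t = -243*(-1/37) = 243/37 ≈ 6.5676)
j(B) = 58/37 + B (j(B) = -5 + (B + 243/37) = -5 + (243/37 + B) = 58/37 + B)
√((51*(-258) + 99) + j(165)) = √((51*(-258) + 99) + (58/37 + 165)) = √((-13158 + 99) + 6163/37) = √(-13059 + 6163/37) = √(-477020/37) = 2*I*√4412435/37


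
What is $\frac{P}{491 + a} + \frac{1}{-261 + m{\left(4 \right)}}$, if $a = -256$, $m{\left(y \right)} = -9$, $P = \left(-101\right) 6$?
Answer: $- \frac{32771}{12690} \approx -2.5824$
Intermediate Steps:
$P = -606$
$\frac{P}{491 + a} + \frac{1}{-261 + m{\left(4 \right)}} = - \frac{606}{491 - 256} + \frac{1}{-261 - 9} = - \frac{606}{235} + \frac{1}{-270} = \left(-606\right) \frac{1}{235} - \frac{1}{270} = - \frac{606}{235} - \frac{1}{270} = - \frac{32771}{12690}$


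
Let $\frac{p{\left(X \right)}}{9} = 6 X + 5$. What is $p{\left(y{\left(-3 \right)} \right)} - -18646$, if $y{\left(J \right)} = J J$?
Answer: $19177$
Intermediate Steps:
$y{\left(J \right)} = J^{2}$
$p{\left(X \right)} = 45 + 54 X$ ($p{\left(X \right)} = 9 \left(6 X + 5\right) = 9 \left(5 + 6 X\right) = 45 + 54 X$)
$p{\left(y{\left(-3 \right)} \right)} - -18646 = \left(45 + 54 \left(-3\right)^{2}\right) - -18646 = \left(45 + 54 \cdot 9\right) + 18646 = \left(45 + 486\right) + 18646 = 531 + 18646 = 19177$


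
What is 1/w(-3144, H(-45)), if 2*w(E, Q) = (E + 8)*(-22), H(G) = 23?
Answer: 1/34496 ≈ 2.8989e-5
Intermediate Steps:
w(E, Q) = -88 - 11*E (w(E, Q) = ((E + 8)*(-22))/2 = ((8 + E)*(-22))/2 = (-176 - 22*E)/2 = -88 - 11*E)
1/w(-3144, H(-45)) = 1/(-88 - 11*(-3144)) = 1/(-88 + 34584) = 1/34496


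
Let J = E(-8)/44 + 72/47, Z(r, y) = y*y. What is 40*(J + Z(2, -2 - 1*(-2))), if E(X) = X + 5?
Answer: 30270/517 ≈ 58.549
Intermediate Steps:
Z(r, y) = y²
E(X) = 5 + X
J = 3027/2068 (J = (5 - 8)/44 + 72/47 = -3*1/44 + 72*(1/47) = -3/44 + 72/47 = 3027/2068 ≈ 1.4637)
40*(J + Z(2, -2 - 1*(-2))) = 40*(3027/2068 + (-2 - 1*(-2))²) = 40*(3027/2068 + (-2 + 2)²) = 40*(3027/2068 + 0²) = 40*(3027/2068 + 0) = 40*(3027/2068) = 30270/517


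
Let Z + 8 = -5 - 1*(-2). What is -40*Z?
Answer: 440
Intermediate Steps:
Z = -11 (Z = -8 + (-5 - 1*(-2)) = -8 + (-5 + 2) = -8 - 3 = -11)
-40*Z = -40*(-11) = 440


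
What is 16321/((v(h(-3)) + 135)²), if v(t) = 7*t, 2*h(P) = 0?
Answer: 16321/18225 ≈ 0.89553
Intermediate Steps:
h(P) = 0 (h(P) = (½)*0 = 0)
16321/((v(h(-3)) + 135)²) = 16321/((7*0 + 135)²) = 16321/((0 + 135)²) = 16321/(135²) = 16321/18225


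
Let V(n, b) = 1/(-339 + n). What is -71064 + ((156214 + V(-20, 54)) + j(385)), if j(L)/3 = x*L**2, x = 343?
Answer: 54786514324/359 ≈ 1.5261e+8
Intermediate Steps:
j(L) = 1029*L**2 (j(L) = 3*(343*L**2) = 1029*L**2)
-71064 + ((156214 + V(-20, 54)) + j(385)) = -71064 + ((156214 + 1/(-339 - 20)) + 1029*385**2) = -71064 + ((156214 + 1/(-359)) + 1029*148225) = -71064 + ((156214 - 1/359) + 152523525) = -71064 + (56080825/359 + 152523525) = -71064 + 54812026300/359 = 54786514324/359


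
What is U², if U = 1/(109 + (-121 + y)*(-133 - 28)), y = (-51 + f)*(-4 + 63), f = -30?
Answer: 1/622535202081 ≈ 1.6063e-12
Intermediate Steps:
y = -4779 (y = (-51 - 30)*(-4 + 63) = -81*59 = -4779)
U = 1/789009 (U = 1/(109 + (-121 - 4779)*(-133 - 28)) = 1/(109 - 4900*(-161)) = 1/(109 + 788900) = 1/789009 ≈ 1.2674e-6)
U² = (1/789009)² = 1/622535202081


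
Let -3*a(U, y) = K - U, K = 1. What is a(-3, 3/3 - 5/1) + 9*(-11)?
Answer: -301/3 ≈ -100.33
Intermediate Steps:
a(U, y) = -⅓ + U/3 (a(U, y) = -(1 - U)/3 = -⅓ + U/3)
a(-3, 3/3 - 5/1) + 9*(-11) = (-⅓ + (⅓)*(-3)) + 9*(-11) = (-⅓ - 1) - 99 = -4/3 - 99 = -301/3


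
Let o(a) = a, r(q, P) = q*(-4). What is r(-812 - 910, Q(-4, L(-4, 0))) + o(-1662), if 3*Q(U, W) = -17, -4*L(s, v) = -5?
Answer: 5226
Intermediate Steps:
L(s, v) = 5/4 (L(s, v) = -¼*(-5) = 5/4)
Q(U, W) = -17/3 (Q(U, W) = (⅓)*(-17) = -17/3)
r(q, P) = -4*q
r(-812 - 910, Q(-4, L(-4, 0))) + o(-1662) = -4*(-812 - 910) - 1662 = -4*(-1722) - 1662 = 6888 - 1662 = 5226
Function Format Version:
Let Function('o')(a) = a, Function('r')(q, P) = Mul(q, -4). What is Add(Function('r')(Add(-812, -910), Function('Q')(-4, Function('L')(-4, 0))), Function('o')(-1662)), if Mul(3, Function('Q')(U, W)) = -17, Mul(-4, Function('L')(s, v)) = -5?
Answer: 5226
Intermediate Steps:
Function('L')(s, v) = Rational(5, 4) (Function('L')(s, v) = Mul(Rational(-1, 4), -5) = Rational(5, 4))
Function('Q')(U, W) = Rational(-17, 3) (Function('Q')(U, W) = Mul(Rational(1, 3), -17) = Rational(-17, 3))
Function('r')(q, P) = Mul(-4, q)
Add(Function('r')(Add(-812, -910), Function('Q')(-4, Function('L')(-4, 0))), Function('o')(-1662)) = Add(Mul(-4, Add(-812, -910)), -1662) = Add(Mul(-4, -1722), -1662) = Add(6888, -1662) = 5226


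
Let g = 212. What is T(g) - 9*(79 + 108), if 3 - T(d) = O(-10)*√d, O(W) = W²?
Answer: -1680 - 200*√53 ≈ -3136.0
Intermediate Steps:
T(d) = 3 - 100*√d (T(d) = 3 - (-10)²*√d = 3 - 100*√d)
T(g) - 9*(79 + 108) = (3 - 200*√53) - 9*(79 + 108) = (3 - 200*√53) - 9*187 = (3 - 200*√53) - 1683 = -1680 - 200*√53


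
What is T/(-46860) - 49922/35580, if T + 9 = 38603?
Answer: -5156277/2315665 ≈ -2.2267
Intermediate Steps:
T = 38594 (T = -9 + 38603 = 38594)
T/(-46860) - 49922/35580 = 38594/(-46860) - 49922/35580 = 38594*(-1/46860) - 49922*1/35580 = -19297/23430 - 24961/17790 = -5156277/2315665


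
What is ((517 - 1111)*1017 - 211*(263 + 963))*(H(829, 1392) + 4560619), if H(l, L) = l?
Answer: -3935544351232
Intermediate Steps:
((517 - 1111)*1017 - 211*(263 + 963))*(H(829, 1392) + 4560619) = ((517 - 1111)*1017 - 211*(263 + 963))*(829 + 4560619) = (-594*1017 - 211*1226)*4561448 = (-604098 - 258686)*4561448 = -862784*4561448 = -3935544351232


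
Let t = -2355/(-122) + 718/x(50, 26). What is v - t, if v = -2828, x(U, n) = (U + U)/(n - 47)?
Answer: -4112198/1525 ≈ -2696.5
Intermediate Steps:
x(U, n) = 2*U/(-47 + n) (x(U, n) = (2*U)/(-47 + n) = 2*U/(-47 + n))
t = -200502/1525 (t = -2355/(-122) + 718/((2*50/(-47 + 26))) = -2355*(-1/122) + 718/((2*50/(-21))) = 2355/122 + 718/((2*50*(-1/21))) = 2355/122 + 718/(-100/21) = 2355/122 + 718*(-21/100) = 2355/122 - 7539/50 = -200502/1525 ≈ -131.48)
v - t = -2828 - 1*(-200502/1525) = -2828 + 200502/1525 = -4112198/1525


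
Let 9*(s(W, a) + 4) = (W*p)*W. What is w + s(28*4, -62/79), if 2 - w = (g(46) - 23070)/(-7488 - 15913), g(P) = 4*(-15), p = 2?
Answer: 586454900/210609 ≈ 2784.6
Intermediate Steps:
g(P) = -60
w = 23672/23401 (w = 2 - (-60 - 23070)/(-7488 - 15913) = 2 - (-23130)/(-23401) = 2 - (-23130)*(-1)/23401 = 2 - 1*23130/23401 = 2 - 23130/23401 = 23672/23401 ≈ 1.0116)
s(W, a) = -4 + 2*W²/9 (s(W, a) = -4 + ((W*2)*W)/9 = -4 + ((2*W)*W)/9 = -4 + (2*W²)/9 = -4 + 2*W²/9)
w + s(28*4, -62/79) = 23672/23401 + (-4 + 2*(28*4)²/9) = 23672/23401 + (-4 + (2/9)*112²) = 23672/23401 + (-4 + (2/9)*12544) = 23672/23401 + (-4 + 25088/9) = 23672/23401 + 25052/9 = 586454900/210609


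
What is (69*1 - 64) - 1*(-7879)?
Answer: 7884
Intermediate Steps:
(69*1 - 64) - 1*(-7879) = (69 - 64) + 7879 = 5 + 7879 = 7884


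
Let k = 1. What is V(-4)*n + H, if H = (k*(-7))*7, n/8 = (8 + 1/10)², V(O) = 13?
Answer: 169361/25 ≈ 6774.4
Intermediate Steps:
n = 13122/25 (n = 8*(8 + 1/10)² = 8*(8 + ⅒)² = 8*(81/10)² = 8*(6561/100) = 13122/25 ≈ 524.88)
H = -49 (H = (1*(-7))*7 = -7*7 = -49)
V(-4)*n + H = 13*(13122/25) - 49 = 170586/25 - 49 = 169361/25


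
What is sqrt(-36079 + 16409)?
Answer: I*sqrt(19670) ≈ 140.25*I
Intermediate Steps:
sqrt(-36079 + 16409) = sqrt(-19670) = I*sqrt(19670)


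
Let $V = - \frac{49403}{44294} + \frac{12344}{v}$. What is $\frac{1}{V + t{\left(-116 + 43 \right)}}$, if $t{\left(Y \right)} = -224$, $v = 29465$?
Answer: $- \frac{1305122710}{293256381299} \approx -0.0044504$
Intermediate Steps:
$V = - \frac{908894259}{1305122710}$ ($V = - \frac{49403}{44294} + \frac{12344}{29465} = - \frac{908894259}{1305122710} \approx -0.69641$)
$\frac{1}{V + t{\left(-116 + 43 \right)}} = \frac{1}{- \frac{908894259}{1305122710} - 224} = \frac{1}{- \frac{293256381299}{1305122710}} = - \frac{1305122710}{293256381299}$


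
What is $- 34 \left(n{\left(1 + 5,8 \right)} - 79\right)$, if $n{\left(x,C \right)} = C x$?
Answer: $1054$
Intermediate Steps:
$- 34 \left(n{\left(1 + 5,8 \right)} - 79\right) = - 34 \left(8 \left(1 + 5\right) - 79\right) = - 34 \left(8 \cdot 6 - 79\right) = - 34 \left(48 - 79\right) = \left(-34\right) \left(-31\right) = 1054$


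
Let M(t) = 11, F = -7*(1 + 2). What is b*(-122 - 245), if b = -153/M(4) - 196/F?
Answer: 55417/33 ≈ 1679.3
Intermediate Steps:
F = -21 (F = -7*3 = -21)
b = -151/33 (b = -153/11 - 196/(-21) = -153*1/11 - 196*(-1/21) = -153/11 + 28/3 = -151/33 ≈ -4.5758)
b*(-122 - 245) = -151*(-122 - 245)/33 = -151/33*(-367) = 55417/33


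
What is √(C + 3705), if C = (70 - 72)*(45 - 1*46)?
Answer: √3707 ≈ 60.885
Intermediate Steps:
C = 2 (C = -2*(45 - 46) = -2*(-1) = 2)
√(C + 3705) = √(2 + 3705) = √3707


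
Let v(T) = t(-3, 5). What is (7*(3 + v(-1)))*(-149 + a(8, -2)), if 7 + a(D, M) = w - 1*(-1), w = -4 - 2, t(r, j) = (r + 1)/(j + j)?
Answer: -15778/5 ≈ -3155.6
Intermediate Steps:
t(r, j) = (1 + r)/(2*j) (t(r, j) = (1 + r)/((2*j)) = (1 + r)*(1/(2*j)) = (1 + r)/(2*j))
v(T) = -⅕ (v(T) = (½)*(1 - 3)/5 = (½)*(⅕)*(-2) = -⅕)
w = -6
a(D, M) = -12 (a(D, M) = -7 + (-6 - 1*(-1)) = -7 + (-6 + 1) = -7 - 5 = -12)
(7*(3 + v(-1)))*(-149 + a(8, -2)) = (7*(3 - ⅕))*(-149 - 12) = (7*(14/5))*(-161) = (98/5)*(-161) = -15778/5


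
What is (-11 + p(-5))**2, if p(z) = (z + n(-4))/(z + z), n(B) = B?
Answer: 10201/100 ≈ 102.01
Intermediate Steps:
p(z) = (-4 + z)/(2*z) (p(z) = (z - 4)/(z + z) = (-4 + z)/((2*z)) = (-4 + z)*(1/(2*z)) = (-4 + z)/(2*z))
(-11 + p(-5))**2 = (-11 + (1/2)*(-4 - 5)/(-5))**2 = (-11 + (1/2)*(-1/5)*(-9))**2 = (-11 + 9/10)**2 = (-101/10)**2 = 10201/100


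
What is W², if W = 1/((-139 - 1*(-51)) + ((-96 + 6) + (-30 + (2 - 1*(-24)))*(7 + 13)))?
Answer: 1/66564 ≈ 1.5023e-5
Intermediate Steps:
W = -1/258 (W = 1/((-139 + 51) + (-90 + (-30 + (2 + 24))*20)) = 1/(-88 + (-90 + (-30 + 26)*20)) = 1/(-88 + (-90 - 4*20)) = 1/(-88 + (-90 - 80)) = 1/(-88 - 170) = 1/(-258) = -1/258 ≈ -0.0038760)
W² = (-1/258)² = 1/66564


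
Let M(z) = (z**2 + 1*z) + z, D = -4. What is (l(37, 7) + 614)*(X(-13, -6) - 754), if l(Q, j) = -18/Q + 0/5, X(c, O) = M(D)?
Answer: -16934200/37 ≈ -4.5768e+5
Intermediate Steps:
M(z) = z**2 + 2*z (M(z) = (z**2 + z) + z = (z + z**2) + z = z**2 + 2*z)
X(c, O) = 8 (X(c, O) = -4*(2 - 4) = -4*(-2) = 8)
l(Q, j) = -18/Q (l(Q, j) = -18/Q + 0*(1/5) = -18/Q + 0 = -18/Q)
(l(37, 7) + 614)*(X(-13, -6) - 754) = (-18/37 + 614)*(8 - 754) = (-18*1/37 + 614)*(-746) = (-18/37 + 614)*(-746) = (22700/37)*(-746) = -16934200/37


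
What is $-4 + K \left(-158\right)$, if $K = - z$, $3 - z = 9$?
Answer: $-952$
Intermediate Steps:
$z = -6$ ($z = 3 - 9 = -6$)
$K = 6$ ($K = \left(-1\right) \left(-6\right) = 6$)
$-4 + K \left(-158\right) = -4 + 6 \left(-158\right) = -4 - 948 = -952$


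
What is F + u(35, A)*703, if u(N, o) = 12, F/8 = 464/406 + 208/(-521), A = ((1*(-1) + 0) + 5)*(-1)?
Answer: 30787788/3647 ≈ 8442.0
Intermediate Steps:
A = -4 (A = ((-1 + 0) + 5)*(-1) = (-1 + 5)*(-1) = 4*(-1) = -4)
F = 21696/3647 (F = 8*(464/406 + 208/(-521)) = 8*(464*(1/406) + 208*(-1/521)) = 8*(8/7 - 208/521) = 8*(2712/3647) = 21696/3647 ≈ 5.9490)
F + u(35, A)*703 = 21696/3647 + 12*703 = 21696/3647 + 8436 = 30787788/3647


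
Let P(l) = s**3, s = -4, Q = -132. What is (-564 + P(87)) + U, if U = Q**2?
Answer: 16796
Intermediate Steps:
U = 17424 (U = (-132)**2 = 17424)
P(l) = -64 (P(l) = (-4)**3 = -64)
(-564 + P(87)) + U = (-564 - 64) + 17424 = -628 + 17424 = 16796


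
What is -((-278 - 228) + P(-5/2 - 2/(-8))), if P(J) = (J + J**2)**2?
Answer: 127511/256 ≈ 498.09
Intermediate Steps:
-((-278 - 228) + P(-5/2 - 2/(-8))) = -((-278 - 228) + (-5/2 - 2/(-8))**2*(1 + (-5/2 - 2/(-8)))**2) = -(-506 + (-5*1/2 - 2*(-1/8))**2*(1 + (-5*1/2 - 2*(-1/8)))**2) = -(-506 + (-5/2 + 1/4)**2*(1 + (-5/2 + 1/4))**2) = -(-506 + (-9/4)**2*(1 - 9/4)**2) = -(-506 + 81*(-5/4)**2/16) = -(-506 + (81/16)*(25/16)) = -(-506 + 2025/256) = -1*(-127511/256) = 127511/256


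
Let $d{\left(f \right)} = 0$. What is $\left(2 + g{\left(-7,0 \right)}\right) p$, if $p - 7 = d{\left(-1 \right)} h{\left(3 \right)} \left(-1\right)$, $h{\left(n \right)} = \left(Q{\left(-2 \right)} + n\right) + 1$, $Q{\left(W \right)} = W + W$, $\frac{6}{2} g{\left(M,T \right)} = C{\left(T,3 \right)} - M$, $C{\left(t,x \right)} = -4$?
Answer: $21$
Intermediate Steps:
$g{\left(M,T \right)} = - \frac{4}{3} - \frac{M}{3}$ ($g{\left(M,T \right)} = \frac{-4 - M}{3} = - \frac{4}{3} - \frac{M}{3}$)
$Q{\left(W \right)} = 2 W$
$h{\left(n \right)} = -3 + n$ ($h{\left(n \right)} = \left(2 \left(-2\right) + n\right) + 1 = \left(-4 + n\right) + 1 = -3 + n$)
$p = 7$ ($p = 7 + 0 \left(-3 + 3\right) \left(-1\right) = 7 + 0 \cdot 0 \left(-1\right) = 7 + 0 \left(-1\right) = 7 + 0 = 7$)
$\left(2 + g{\left(-7,0 \right)}\right) p = \left(2 - -1\right) 7 = \left(2 + \left(- \frac{4}{3} + \frac{7}{3}\right)\right) 7 = \left(2 + 1\right) 7 = 3 \cdot 7 = 21$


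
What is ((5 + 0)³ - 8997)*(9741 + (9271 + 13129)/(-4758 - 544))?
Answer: -229005758552/2651 ≈ -8.6385e+7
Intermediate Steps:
((5 + 0)³ - 8997)*(9741 + (9271 + 13129)/(-4758 - 544)) = (5³ - 8997)*(9741 + 22400/(-5302)) = (125 - 8997)*(9741 + 22400*(-1/5302)) = -8872*(9741 - 11200/2651) = -8872*25812191/2651 = -229005758552/2651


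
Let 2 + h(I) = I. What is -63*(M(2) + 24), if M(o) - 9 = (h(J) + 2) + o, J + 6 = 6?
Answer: -2205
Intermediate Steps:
J = 0 (J = -6 + 6 = 0)
h(I) = -2 + I
M(o) = 9 + o (M(o) = 9 + (((-2 + 0) + 2) + o) = 9 + ((-2 + 2) + o) = 9 + (0 + o) = 9 + o)
-63*(M(2) + 24) = -63*((9 + 2) + 24) = -63*(11 + 24) = -63*35 = -2205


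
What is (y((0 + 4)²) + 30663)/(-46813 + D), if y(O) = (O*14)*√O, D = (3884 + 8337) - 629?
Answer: -31559/35221 ≈ -0.89603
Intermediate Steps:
D = 11592 (D = 12221 - 629 = 11592)
y(O) = 14*O^(3/2) (y(O) = (14*O)*√O = 14*O^(3/2))
(y((0 + 4)²) + 30663)/(-46813 + D) = (14*((0 + 4)²)^(3/2) + 30663)/(-46813 + 11592) = (14*(4²)^(3/2) + 30663)/(-35221) = (14*16^(3/2) + 30663)*(-1/35221) = (14*64 + 30663)*(-1/35221) = (896 + 30663)*(-1/35221) = 31559*(-1/35221) = -31559/35221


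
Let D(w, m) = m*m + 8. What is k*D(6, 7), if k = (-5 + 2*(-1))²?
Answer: 2793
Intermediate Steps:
D(w, m) = 8 + m² (D(w, m) = m² + 8 = 8 + m²)
k = 49 (k = (-5 - 2)² = (-7)² = 49)
k*D(6, 7) = 49*(8 + 7²) = 49*(8 + 49) = 49*57 = 2793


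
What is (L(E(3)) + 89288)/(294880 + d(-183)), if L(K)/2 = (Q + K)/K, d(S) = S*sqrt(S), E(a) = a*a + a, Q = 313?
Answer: 79035654320/260881028661 + 32699233*I*sqrt(183)/173920685774 ≈ 0.30296 + 0.0025434*I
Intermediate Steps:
E(a) = a + a**2 (E(a) = a**2 + a = a + a**2)
d(S) = S**(3/2)
L(K) = 2*(313 + K)/K (L(K) = 2*((313 + K)/K) = 2*(313 + K)/K)
(L(E(3)) + 89288)/(294880 + d(-183)) = ((2 + 626/((3*(1 + 3)))) + 89288)/(294880 + (-183)**(3/2)) = ((2 + 626/((3*4))) + 89288)/(294880 - 183*I*sqrt(183)) = ((2 + 626/12) + 89288)/(294880 - 183*I*sqrt(183)) = ((2 + 626*(1/12)) + 89288)/(294880 - 183*I*sqrt(183)) = ((2 + 313/6) + 89288)/(294880 - 183*I*sqrt(183)) = (325/6 + 89288)/(294880 - 183*I*sqrt(183)) = 536053/(6*(294880 - 183*I*sqrt(183)))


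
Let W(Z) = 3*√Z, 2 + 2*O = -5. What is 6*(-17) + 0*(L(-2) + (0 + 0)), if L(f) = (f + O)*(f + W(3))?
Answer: -102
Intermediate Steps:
O = -7/2 (O = -1 + (½)*(-5) = -1 - 5/2 = -7/2 ≈ -3.5000)
L(f) = (-7/2 + f)*(f + 3*√3) (L(f) = (f - 7/2)*(f + 3*√3) = (-7/2 + f)*(f + 3*√3))
6*(-17) + 0*(L(-2) + (0 + 0)) = 6*(-17) + 0*(((-2)² - 21*√3/2 - 7/2*(-2) + 3*(-2)*√3) + (0 + 0)) = -102 + 0*((4 - 21*√3/2 + 7 - 6*√3) + 0) = -102 + 0*((11 - 33*√3/2) + 0) = -102 + 0*(11 - 33*√3/2) = -102 + 0 = -102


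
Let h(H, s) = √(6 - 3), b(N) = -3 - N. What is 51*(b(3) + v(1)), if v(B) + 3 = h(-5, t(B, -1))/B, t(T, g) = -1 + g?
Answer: -459 + 51*√3 ≈ -370.67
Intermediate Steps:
h(H, s) = √3
v(B) = -3 + √3/B
51*(b(3) + v(1)) = 51*((-3 - 1*3) + (-3 + √3/1)) = 51*((-3 - 3) + (-3 + √3*1)) = 51*(-6 + (-3 + √3)) = 51*(-9 + √3) = -459 + 51*√3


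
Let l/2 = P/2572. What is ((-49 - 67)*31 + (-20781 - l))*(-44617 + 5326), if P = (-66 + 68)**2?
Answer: 615863361183/643 ≈ 9.5780e+8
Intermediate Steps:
P = 4 (P = 2**2 = 4)
l = 2/643 (l = 2*(4/2572) = 2*(4*(1/2572)) = 2*(1/643) = 2/643 ≈ 0.0031104)
((-49 - 67)*31 + (-20781 - l))*(-44617 + 5326) = ((-49 - 67)*31 + (-20781 - 1*2/643))*(-44617 + 5326) = (-116*31 + (-20781 - 2/643))*(-39291) = (-3596 - 13362185/643)*(-39291) = -15674413/643*(-39291) = 615863361183/643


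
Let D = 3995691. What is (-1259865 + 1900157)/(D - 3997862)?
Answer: -640292/2171 ≈ -294.93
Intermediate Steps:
(-1259865 + 1900157)/(D - 3997862) = (-1259865 + 1900157)/(3995691 - 3997862) = 640292/(-2171) = 640292*(-1/2171) = -640292/2171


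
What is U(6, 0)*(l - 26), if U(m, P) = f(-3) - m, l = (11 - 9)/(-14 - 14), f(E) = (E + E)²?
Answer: -5475/7 ≈ -782.14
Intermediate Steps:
f(E) = 4*E² (f(E) = (2*E)² = 4*E²)
l = -1/14 (l = 2/(-28) = 2*(-1/28) = -1/14 ≈ -0.071429)
U(m, P) = 36 - m (U(m, P) = 4*(-3)² - m = 4*9 - m = 36 - m)
U(6, 0)*(l - 26) = (36 - 1*6)*(-1/14 - 26) = (36 - 6)*(-365/14) = 30*(-365/14) = -5475/7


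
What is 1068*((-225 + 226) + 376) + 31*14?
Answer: 403070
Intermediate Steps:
1068*((-225 + 226) + 376) + 31*14 = 1068*(1 + 376) + 434 = 1068*377 + 434 = 402636 + 434 = 403070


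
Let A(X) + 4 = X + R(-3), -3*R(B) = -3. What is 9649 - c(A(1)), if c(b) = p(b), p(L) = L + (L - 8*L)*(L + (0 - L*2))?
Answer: 9623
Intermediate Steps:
R(B) = 1 (R(B) = -1/3*(-3) = 1)
A(X) = -3 + X (A(X) = -4 + (X + 1) = -4 + (1 + X) = -3 + X)
p(L) = L + 7*L**2 (p(L) = L + (-7*L)*(L + (0 - 2*L)) = L + (-7*L)*(L - 2*L) = L + (-7*L)*(-L) = L + 7*L**2)
c(b) = b*(1 + 7*b)
9649 - c(A(1)) = 9649 - (-3 + 1)*(1 + 7*(-3 + 1)) = 9649 - (-2)*(1 + 7*(-2)) = 9649 - (-2)*(1 - 14) = 9649 - (-2)*(-13) = 9649 - 1*26 = 9649 - 26 = 9623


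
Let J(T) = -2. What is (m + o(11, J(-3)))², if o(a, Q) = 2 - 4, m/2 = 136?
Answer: 72900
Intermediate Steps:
m = 272 (m = 2*136 = 272)
o(a, Q) = -2
(m + o(11, J(-3)))² = (272 - 2)² = 270² = 72900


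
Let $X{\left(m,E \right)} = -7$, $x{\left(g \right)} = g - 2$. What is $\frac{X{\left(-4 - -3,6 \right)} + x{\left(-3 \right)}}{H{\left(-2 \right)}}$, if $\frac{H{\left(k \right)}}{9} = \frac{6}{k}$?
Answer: $\frac{4}{9} \approx 0.44444$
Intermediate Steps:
$H{\left(k \right)} = \frac{54}{k}$ ($H{\left(k \right)} = 9 \frac{6}{k} = \frac{54}{k}$)
$x{\left(g \right)} = -2 + g$
$\frac{X{\left(-4 - -3,6 \right)} + x{\left(-3 \right)}}{H{\left(-2 \right)}} = \frac{-7 - 5}{54 \frac{1}{-2}} = \frac{-7 - 5}{54 \left(- \frac{1}{2}\right)} = \frac{1}{-27} \left(-12\right) = \left(- \frac{1}{27}\right) \left(-12\right) = \frac{4}{9}$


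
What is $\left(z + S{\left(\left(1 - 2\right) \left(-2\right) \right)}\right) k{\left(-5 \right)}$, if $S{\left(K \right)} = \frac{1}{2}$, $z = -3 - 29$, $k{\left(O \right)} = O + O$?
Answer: $315$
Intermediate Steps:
$k{\left(O \right)} = 2 O$
$z = -32$
$S{\left(K \right)} = \frac{1}{2}$
$\left(z + S{\left(\left(1 - 2\right) \left(-2\right) \right)}\right) k{\left(-5 \right)} = \left(-32 + \frac{1}{2}\right) 2 \left(-5\right) = \left(- \frac{63}{2}\right) \left(-10\right) = 315$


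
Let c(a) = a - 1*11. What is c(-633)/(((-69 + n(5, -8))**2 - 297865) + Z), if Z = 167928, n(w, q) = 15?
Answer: 644/127021 ≈ 0.0050700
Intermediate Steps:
c(a) = -11 + a (c(a) = a - 11 = -11 + a)
c(-633)/(((-69 + n(5, -8))**2 - 297865) + Z) = (-11 - 633)/(((-69 + 15)**2 - 297865) + 167928) = -644/(((-54)**2 - 297865) + 167928) = -644/((2916 - 297865) + 167928) = -644/(-294949 + 167928) = -644/(-127021) = -644*(-1/127021) = 644/127021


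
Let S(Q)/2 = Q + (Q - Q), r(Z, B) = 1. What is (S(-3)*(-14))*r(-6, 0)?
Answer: 84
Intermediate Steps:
S(Q) = 2*Q (S(Q) = 2*(Q + (Q - Q)) = 2*(Q + 0) = 2*Q)
(S(-3)*(-14))*r(-6, 0) = ((2*(-3))*(-14))*1 = -6*(-14)*1 = 84*1 = 84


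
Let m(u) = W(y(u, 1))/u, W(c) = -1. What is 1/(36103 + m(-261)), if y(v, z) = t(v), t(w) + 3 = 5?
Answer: 261/9422884 ≈ 2.7699e-5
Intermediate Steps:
t(w) = 2 (t(w) = -3 + 5 = 2)
y(v, z) = 2
m(u) = -1/u
1/(36103 + m(-261)) = 1/(36103 - 1/(-261)) = 1/(36103 - 1*(-1/261)) = 1/(36103 + 1/261) = 1/(9422884/261) = 261/9422884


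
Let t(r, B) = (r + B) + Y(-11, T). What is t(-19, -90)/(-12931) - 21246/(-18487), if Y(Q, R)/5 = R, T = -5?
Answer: 4137452/3567991 ≈ 1.1596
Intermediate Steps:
Y(Q, R) = 5*R
t(r, B) = -25 + B + r (t(r, B) = (r + B) + 5*(-5) = (B + r) - 25 = -25 + B + r)
t(-19, -90)/(-12931) - 21246/(-18487) = (-25 - 90 - 19)/(-12931) - 21246/(-18487) = -134*(-1/12931) - 21246*(-1/18487) = 2/193 + 21246/18487 = 4137452/3567991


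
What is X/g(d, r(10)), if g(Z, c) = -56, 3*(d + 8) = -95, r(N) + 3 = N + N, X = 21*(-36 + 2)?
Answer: 51/4 ≈ 12.750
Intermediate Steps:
X = -714 (X = 21*(-34) = -714)
r(N) = -3 + 2*N (r(N) = -3 + (N + N) = -3 + 2*N)
d = -119/3 (d = -8 + (⅓)*(-95) = -8 - 95/3 = -119/3 ≈ -39.667)
X/g(d, r(10)) = -714/(-56) = -714*(-1/56) = 51/4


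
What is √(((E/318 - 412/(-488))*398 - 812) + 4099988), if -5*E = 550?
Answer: √385630608211143/9699 ≈ 2024.7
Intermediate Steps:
E = -110 (E = -⅕*550 = -110)
√(((E/318 - 412/(-488))*398 - 812) + 4099988) = √(((-110/318 - 412/(-488))*398 - 812) + 4099988) = √(((-110*1/318 - 412*(-1/488))*398 - 812) + 4099988) = √(((-55/159 + 103/122)*398 - 812) + 4099988) = √(((9667/19398)*398 - 812) + 4099988) = √((1923733/9699 - 812) + 4099988) = √(-5951855/9699 + 4099988) = √(39759831757/9699) = √385630608211143/9699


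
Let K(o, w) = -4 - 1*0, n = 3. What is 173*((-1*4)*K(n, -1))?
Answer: 2768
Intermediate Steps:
K(o, w) = -4 (K(o, w) = -4 + 0 = -4)
173*((-1*4)*K(n, -1)) = 173*(-1*4*(-4)) = 173*(-4*(-4)) = 173*16 = 2768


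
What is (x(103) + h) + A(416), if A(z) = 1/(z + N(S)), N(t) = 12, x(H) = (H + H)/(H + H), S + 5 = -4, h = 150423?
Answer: 64381473/428 ≈ 1.5042e+5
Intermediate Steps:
S = -9 (S = -5 - 4 = -9)
x(H) = 1 (x(H) = (2*H)/((2*H)) = (2*H)*(1/(2*H)) = 1)
A(z) = 1/(12 + z) (A(z) = 1/(z + 12) = 1/(12 + z))
(x(103) + h) + A(416) = (1 + 150423) + 1/(12 + 416) = 150424 + 1/428 = 64381473/428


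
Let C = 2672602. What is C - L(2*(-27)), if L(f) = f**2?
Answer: 2669686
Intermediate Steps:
C - L(2*(-27)) = 2672602 - (2*(-27))**2 = 2672602 - 1*(-54)**2 = 2672602 - 1*2916 = 2672602 - 2916 = 2669686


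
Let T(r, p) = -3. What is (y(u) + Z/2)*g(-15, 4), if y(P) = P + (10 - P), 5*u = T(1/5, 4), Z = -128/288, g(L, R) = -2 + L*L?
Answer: 19624/9 ≈ 2180.4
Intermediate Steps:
g(L, R) = -2 + L**2
Z = -4/9 (Z = -128*1/288 = -4/9 ≈ -0.44444)
u = -3/5 (u = (1/5)*(-3) = -3/5 ≈ -0.60000)
y(P) = 10
(y(u) + Z/2)*g(-15, 4) = (10 - 4/9/2)*(-2 + (-15)**2) = (10 - 4/9*1/2)*(-2 + 225) = (10 - 2/9)*223 = (88/9)*223 = 19624/9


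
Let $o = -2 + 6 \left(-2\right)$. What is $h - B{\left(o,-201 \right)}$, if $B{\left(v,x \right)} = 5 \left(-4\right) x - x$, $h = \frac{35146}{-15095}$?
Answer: $- \frac{63751141}{15095} \approx -4223.3$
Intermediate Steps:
$h = - \frac{35146}{15095}$ ($h = 35146 \left(- \frac{1}{15095}\right) = - \frac{35146}{15095} \approx -2.3283$)
$o = -14$ ($o = -2 - 12 = -14$)
$B{\left(v,x \right)} = - 21 x$ ($B{\left(v,x \right)} = - 20 x - x = - 21 x$)
$h - B{\left(o,-201 \right)} = - \frac{35146}{15095} - \left(-21\right) \left(-201\right) = - \frac{35146}{15095} - 4221 = - \frac{63751141}{15095}$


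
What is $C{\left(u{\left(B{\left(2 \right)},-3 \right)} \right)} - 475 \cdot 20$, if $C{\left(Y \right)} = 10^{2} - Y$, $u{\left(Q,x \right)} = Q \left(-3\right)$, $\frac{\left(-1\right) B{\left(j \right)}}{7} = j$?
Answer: $-9442$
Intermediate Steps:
$B{\left(j \right)} = - 7 j$
$u{\left(Q,x \right)} = - 3 Q$
$C{\left(Y \right)} = 100 - Y$
$C{\left(u{\left(B{\left(2 \right)},-3 \right)} \right)} - 475 \cdot 20 = \left(100 - - 3 \left(\left(-7\right) 2\right)\right) - 475 \cdot 20 = \left(100 - \left(-3\right) \left(-14\right)\right) - 9500 = \left(100 - 42\right) - 9500 = 58 - 9500 = -9442$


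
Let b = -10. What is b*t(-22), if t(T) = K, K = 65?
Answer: -650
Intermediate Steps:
t(T) = 65
b*t(-22) = -10*65 = -650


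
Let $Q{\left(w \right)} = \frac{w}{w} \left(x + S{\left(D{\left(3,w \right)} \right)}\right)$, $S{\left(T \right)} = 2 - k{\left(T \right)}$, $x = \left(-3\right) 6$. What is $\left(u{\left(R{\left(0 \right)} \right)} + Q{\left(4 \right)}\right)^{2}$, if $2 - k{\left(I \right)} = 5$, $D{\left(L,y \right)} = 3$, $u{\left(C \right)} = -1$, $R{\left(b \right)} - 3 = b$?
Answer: $196$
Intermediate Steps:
$R{\left(b \right)} = 3 + b$
$x = -18$
$k{\left(I \right)} = -3$ ($k{\left(I \right)} = 2 - 5 = -3$)
$S{\left(T \right)} = 5$ ($S{\left(T \right)} = 2 - -3 = 2 + 3 = 5$)
$Q{\left(w \right)} = -13$ ($Q{\left(w \right)} = \frac{w}{w} \left(-18 + 5\right) = 1 \left(-13\right) = -13$)
$\left(u{\left(R{\left(0 \right)} \right)} + Q{\left(4 \right)}\right)^{2} = \left(-1 - 13\right)^{2} = \left(-14\right)^{2} = 196$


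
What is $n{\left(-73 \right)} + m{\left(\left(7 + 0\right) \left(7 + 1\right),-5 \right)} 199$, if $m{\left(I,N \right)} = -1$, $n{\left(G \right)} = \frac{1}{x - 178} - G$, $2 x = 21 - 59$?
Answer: $- \frac{24823}{197} \approx -126.01$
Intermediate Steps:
$x = -19$ ($x = \frac{21 - 59}{2} = \frac{1}{2} \left(-38\right) = -19$)
$n{\left(G \right)} = - \frac{1}{197} - G$ ($n{\left(G \right)} = \frac{1}{-19 - 178} - G = \frac{1}{-197} - G = - \frac{1}{197} - G$)
$n{\left(-73 \right)} + m{\left(\left(7 + 0\right) \left(7 + 1\right),-5 \right)} 199 = \left(- \frac{1}{197} - -73\right) - 199 = \left(- \frac{1}{197} + 73\right) - 199 = \frac{14380}{197} - 199 = - \frac{24823}{197}$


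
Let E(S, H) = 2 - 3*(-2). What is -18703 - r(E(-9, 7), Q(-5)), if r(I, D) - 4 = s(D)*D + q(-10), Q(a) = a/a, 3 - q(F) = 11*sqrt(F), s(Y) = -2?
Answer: -18708 + 11*I*sqrt(10) ≈ -18708.0 + 34.785*I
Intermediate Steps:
E(S, H) = 8 (E(S, H) = 2 + 6 = 8)
q(F) = 3 - 11*sqrt(F)
Q(a) = 1
r(I, D) = 7 - 2*D - 11*I*sqrt(10) (r(I, D) = 4 + (-2*D + (3 - 11*I*sqrt(10))) = 4 + (3 - 2*D - 11*I*sqrt(10)) = 7 - 2*D - 11*I*sqrt(10))
-18703 - r(E(-9, 7), Q(-5)) = -18703 - (7 - 2*1 - 11*I*sqrt(10)) = -18703 - (7 - 2 - 11*I*sqrt(10)) = -18703 - (5 - 11*I*sqrt(10)) = -18703 + (-5 + 11*I*sqrt(10)) = -18708 + 11*I*sqrt(10)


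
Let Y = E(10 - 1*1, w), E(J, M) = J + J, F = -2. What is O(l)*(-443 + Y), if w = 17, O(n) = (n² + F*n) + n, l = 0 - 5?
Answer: -12750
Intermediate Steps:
l = -5
O(n) = n² - n (O(n) = (n² - 2*n) + n = n² - n)
E(J, M) = 2*J
Y = 18 (Y = 2*(10 - 1*1) = 2*(10 - 1) = 2*9 = 18)
O(l)*(-443 + Y) = (-5*(-1 - 5))*(-443 + 18) = -5*(-6)*(-425) = 30*(-425) = -12750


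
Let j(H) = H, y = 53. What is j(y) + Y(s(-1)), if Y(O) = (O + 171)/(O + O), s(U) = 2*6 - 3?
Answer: 63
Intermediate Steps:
s(U) = 9 (s(U) = 12 - 3 = 9)
Y(O) = (171 + O)/(2*O) (Y(O) = (171 + O)/((2*O)) = (171 + O)*(1/(2*O)) = (171 + O)/(2*O))
j(y) + Y(s(-1)) = 53 + (½)*(171 + 9)/9 = 53 + (½)*(⅑)*180 = 53 + 10 = 63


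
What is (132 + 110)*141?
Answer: 34122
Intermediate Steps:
(132 + 110)*141 = 242*141 = 34122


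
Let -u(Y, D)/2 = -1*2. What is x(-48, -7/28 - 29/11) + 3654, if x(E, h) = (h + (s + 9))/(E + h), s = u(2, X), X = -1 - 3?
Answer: 8180861/2239 ≈ 3653.8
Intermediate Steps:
X = -4
u(Y, D) = 4 (u(Y, D) = -(-2)*2 = -2*(-2) = 4)
s = 4
x(E, h) = (13 + h)/(E + h) (x(E, h) = (h + (4 + 9))/(E + h) = (h + 13)/(E + h) = (13 + h)/(E + h))
x(-48, -7/28 - 29/11) + 3654 = (13 + (-7/28 - 29/11))/(-48 + (-7/28 - 29/11)) + 3654 = (13 + (-7*1/28 - 29*1/11))/(-48 + (-7*1/28 - 29*1/11)) + 3654 = (13 + (-¼ - 29/11))/(-48 + (-¼ - 29/11)) + 3654 = (13 - 127/44)/(-48 - 127/44) + 3654 = (445/44)/(-2239/44) + 3654 = -44/2239*445/44 + 3654 = -445/2239 + 3654 = 8180861/2239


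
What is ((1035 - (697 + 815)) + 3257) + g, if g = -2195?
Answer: 585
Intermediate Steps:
((1035 - (697 + 815)) + 3257) + g = ((1035 - (697 + 815)) + 3257) - 2195 = ((1035 - 1*1512) + 3257) - 2195 = ((1035 - 1512) + 3257) - 2195 = (-477 + 3257) - 2195 = 2780 - 2195 = 585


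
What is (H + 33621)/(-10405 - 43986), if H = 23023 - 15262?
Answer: -41382/54391 ≈ -0.76082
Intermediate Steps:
H = 7761
(H + 33621)/(-10405 - 43986) = (7761 + 33621)/(-10405 - 43986) = 41382/(-54391) = 41382*(-1/54391) = -41382/54391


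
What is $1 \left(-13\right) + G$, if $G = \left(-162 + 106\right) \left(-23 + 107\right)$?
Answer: $-4717$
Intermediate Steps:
$G = -4704$ ($G = \left(-56\right) 84 = -4704$)
$1 \left(-13\right) + G = 1 \left(-13\right) - 4704 = -13 - 4704 = -4717$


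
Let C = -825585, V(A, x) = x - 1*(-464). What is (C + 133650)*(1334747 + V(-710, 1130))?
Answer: -924661109835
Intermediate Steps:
V(A, x) = 464 + x (V(A, x) = x + 464 = 464 + x)
(C + 133650)*(1334747 + V(-710, 1130)) = (-825585 + 133650)*(1334747 + (464 + 1130)) = -691935*(1334747 + 1594) = -691935*1336341 = -924661109835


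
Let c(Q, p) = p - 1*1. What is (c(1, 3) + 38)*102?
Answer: 4080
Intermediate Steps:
c(Q, p) = -1 + p (c(Q, p) = p - 1 = -1 + p)
(c(1, 3) + 38)*102 = ((-1 + 3) + 38)*102 = (2 + 38)*102 = 40*102 = 4080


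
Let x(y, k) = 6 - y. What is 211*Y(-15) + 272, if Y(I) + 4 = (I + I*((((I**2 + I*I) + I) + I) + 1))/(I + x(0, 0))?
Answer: 443494/3 ≈ 1.4783e+5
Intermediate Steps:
Y(I) = -4 + (I + I*(1 + 2*I + 2*I**2))/(6 + I) (Y(I) = -4 + (I + I*((((I**2 + I*I) + I) + I) + 1))/(I + (6 - 1*0)) = -4 + (I + I*((((I**2 + I**2) + I) + I) + 1))/(I + (6 + 0)) = -4 + (I + I*(((2*I**2 + I) + I) + 1))/(I + 6) = -4 + (I + I*(((I + 2*I**2) + I) + 1))/(6 + I) = -4 + (I + I*((2*I + 2*I**2) + 1))/(6 + I) = -4 + (I + I*(1 + 2*I + 2*I**2))/(6 + I))
211*Y(-15) + 272 = 211*(2*(-12 + (-15)**2 + (-15)**3 - 1*(-15))/(6 - 15)) + 272 = 211*(2*(-12 + 225 - 3375 + 15)/(-9)) + 272 = 211*(2*(-1/9)*(-3147)) + 272 = 211*(2098/3) + 272 = 442678/3 + 272 = 443494/3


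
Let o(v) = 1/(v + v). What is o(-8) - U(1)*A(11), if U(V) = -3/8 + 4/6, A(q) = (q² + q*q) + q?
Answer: -3545/48 ≈ -73.854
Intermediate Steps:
o(v) = 1/(2*v)
A(q) = q + 2*q² (A(q) = (q² + q²) + q = 2*q² + q = q + 2*q²)
U(V) = 7/24 (U(V) = -3*⅛ + 4*(⅙) = -3/8 + ⅔ = 7/24)
o(-8) - U(1)*A(11) = (½)/(-8) - 7*11*(1 + 2*11)/24 = (½)*(-⅛) - 7*11*(1 + 22)/24 = -1/16 - 7*11*23/24 = -1/16 - 7*253/24 = -1/16 - 1*1771/24 = -1/16 - 1771/24 = -3545/48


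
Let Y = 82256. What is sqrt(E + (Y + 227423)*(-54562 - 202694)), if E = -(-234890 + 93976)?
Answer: I*sqrt(79666639910) ≈ 2.8225e+5*I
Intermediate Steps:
E = 140914 (E = -1*(-140914) = 140914)
sqrt(E + (Y + 227423)*(-54562 - 202694)) = sqrt(140914 + (82256 + 227423)*(-54562 - 202694)) = sqrt(140914 + 309679*(-257256)) = sqrt(140914 - 79666780824) = sqrt(-79666639910) = I*sqrt(79666639910)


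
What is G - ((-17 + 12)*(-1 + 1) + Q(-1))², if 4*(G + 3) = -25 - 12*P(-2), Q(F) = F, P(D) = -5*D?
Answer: -161/4 ≈ -40.250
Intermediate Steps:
G = -157/4 (G = -3 + (-25 - (-60)*(-2))/4 = -3 + (-25 - 12*10)/4 = -3 + (-25 - 120)/4 = -3 + (¼)*(-145) = -3 - 145/4 = -157/4 ≈ -39.250)
G - ((-17 + 12)*(-1 + 1) + Q(-1))² = -157/4 - ((-17 + 12)*(-1 + 1) - 1)² = -157/4 - (-5*0 - 1)² = -157/4 - (0 - 1)² = -157/4 - 1*(-1)² = -157/4 - 1*1 = -157/4 - 1 = -161/4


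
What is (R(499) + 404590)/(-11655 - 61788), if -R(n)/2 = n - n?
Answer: -404590/73443 ≈ -5.5089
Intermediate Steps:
R(n) = 0 (R(n) = -2*(n - n) = -2*0 = 0)
(R(499) + 404590)/(-11655 - 61788) = (0 + 404590)/(-11655 - 61788) = 404590/(-73443) = 404590*(-1/73443) = -404590/73443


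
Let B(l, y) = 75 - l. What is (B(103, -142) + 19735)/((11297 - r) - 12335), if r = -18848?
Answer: 19707/17810 ≈ 1.1065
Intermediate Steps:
(B(103, -142) + 19735)/((11297 - r) - 12335) = ((75 - 1*103) + 19735)/((11297 - 1*(-18848)) - 12335) = ((75 - 103) + 19735)/((11297 + 18848) - 12335) = (-28 + 19735)/(30145 - 12335) = 19707/17810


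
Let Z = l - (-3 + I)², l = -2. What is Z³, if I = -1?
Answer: -5832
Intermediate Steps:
Z = -18 (Z = -2 - (-3 - 1)² = -2 - 1*(-4)² = -2 - 1*16 = -2 - 16 = -18)
Z³ = (-18)³ = -5832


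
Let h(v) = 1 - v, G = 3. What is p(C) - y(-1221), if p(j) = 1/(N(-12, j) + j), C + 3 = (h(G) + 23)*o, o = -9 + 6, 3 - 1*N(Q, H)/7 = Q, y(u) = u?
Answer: 47620/39 ≈ 1221.0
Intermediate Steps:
N(Q, H) = 21 - 7*Q
o = -3
C = -66 (C = -3 + ((1 - 1*3) + 23)*(-3) = -3 + ((1 - 3) + 23)*(-3) = -3 + (-2 + 23)*(-3) = -3 + 21*(-3) = -3 - 63 = -66)
p(j) = 1/(105 + j) (p(j) = 1/((21 - 7*(-12)) + j) = 1/((21 + 84) + j) = 1/(105 + j))
p(C) - y(-1221) = 1/(105 - 66) - 1*(-1221) = 1/39 + 1221 = 47620/39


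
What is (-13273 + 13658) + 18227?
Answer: 18612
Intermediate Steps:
(-13273 + 13658) + 18227 = 385 + 18227 = 18612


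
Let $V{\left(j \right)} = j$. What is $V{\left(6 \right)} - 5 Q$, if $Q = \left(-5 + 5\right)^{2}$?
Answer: $6$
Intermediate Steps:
$Q = 0$ ($Q = 0^{2} = 0$)
$V{\left(6 \right)} - 5 Q = 6 - 0 = 6 + 0 = 6$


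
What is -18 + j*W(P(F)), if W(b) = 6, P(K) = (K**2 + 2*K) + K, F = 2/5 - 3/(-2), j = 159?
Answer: 936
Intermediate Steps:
F = 19/10 (F = 2*(1/5) - 3*(-1/2) = 2/5 + 3/2 = 19/10 ≈ 1.9000)
P(K) = K**2 + 3*K
-18 + j*W(P(F)) = -18 + 159*6 = -18 + 954 = 936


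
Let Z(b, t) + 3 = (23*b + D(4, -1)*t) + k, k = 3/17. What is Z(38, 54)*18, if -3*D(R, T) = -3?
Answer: 283104/17 ≈ 16653.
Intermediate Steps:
D(R, T) = 1 (D(R, T) = -⅓*(-3) = 1)
k = 3/17 (k = 3*(1/17) = 3/17 ≈ 0.17647)
Z(b, t) = -48/17 + t + 23*b (Z(b, t) = -3 + ((23*b + 1*t) + 3/17) = -3 + ((23*b + t) + 3/17) = -3 + ((t + 23*b) + 3/17) = -3 + (3/17 + t + 23*b) = -48/17 + t + 23*b)
Z(38, 54)*18 = (-48/17 + 54 + 23*38)*18 = (-48/17 + 54 + 874)*18 = (15728/17)*18 = 283104/17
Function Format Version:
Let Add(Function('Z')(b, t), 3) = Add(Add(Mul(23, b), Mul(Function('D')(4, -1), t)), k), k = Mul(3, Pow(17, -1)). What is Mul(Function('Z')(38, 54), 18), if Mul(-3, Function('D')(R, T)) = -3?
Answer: Rational(283104, 17) ≈ 16653.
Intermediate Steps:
Function('D')(R, T) = 1 (Function('D')(R, T) = Mul(Rational(-1, 3), -3) = 1)
k = Rational(3, 17) (k = Mul(3, Rational(1, 17)) = Rational(3, 17) ≈ 0.17647)
Function('Z')(b, t) = Add(Rational(-48, 17), t, Mul(23, b)) (Function('Z')(b, t) = Add(-3, Add(Add(Mul(23, b), Mul(1, t)), Rational(3, 17))) = Add(-3, Add(Add(Mul(23, b), t), Rational(3, 17))) = Add(-3, Add(Add(t, Mul(23, b)), Rational(3, 17))) = Add(-3, Add(Rational(3, 17), t, Mul(23, b))) = Add(Rational(-48, 17), t, Mul(23, b)))
Mul(Function('Z')(38, 54), 18) = Mul(Add(Rational(-48, 17), 54, Mul(23, 38)), 18) = Mul(Add(Rational(-48, 17), 54, 874), 18) = Mul(Rational(15728, 17), 18) = Rational(283104, 17)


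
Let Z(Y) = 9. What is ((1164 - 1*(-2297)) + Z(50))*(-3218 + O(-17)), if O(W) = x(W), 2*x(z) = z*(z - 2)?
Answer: -10606055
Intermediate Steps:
x(z) = z*(-2 + z)/2 (x(z) = (z*(z - 2))/2 = (z*(-2 + z))/2 = z*(-2 + z)/2)
O(W) = W*(-2 + W)/2
((1164 - 1*(-2297)) + Z(50))*(-3218 + O(-17)) = ((1164 - 1*(-2297)) + 9)*(-3218 + (½)*(-17)*(-2 - 17)) = ((1164 + 2297) + 9)*(-3218 + (½)*(-17)*(-19)) = (3461 + 9)*(-3218 + 323/2) = 3470*(-6113/2) = -10606055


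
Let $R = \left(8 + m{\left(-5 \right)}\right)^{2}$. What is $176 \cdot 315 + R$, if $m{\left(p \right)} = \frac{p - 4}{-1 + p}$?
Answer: $\frac{222121}{4} \approx 55530.0$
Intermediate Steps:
$m{\left(p \right)} = \frac{-4 + p}{-1 + p}$
$R = \frac{361}{4}$ ($R = \left(8 + \frac{-4 - 5}{-1 - 5}\right)^{2} = \left(8 + \frac{1}{-6} \left(-9\right)\right)^{2} = \left(8 - - \frac{3}{2}\right)^{2} = \left(8 + \frac{3}{2}\right)^{2} = \left(\frac{19}{2}\right)^{2} = \frac{361}{4} \approx 90.25$)
$176 \cdot 315 + R = 176 \cdot 315 + \frac{361}{4} = 55440 + \frac{361}{4} = \frac{222121}{4}$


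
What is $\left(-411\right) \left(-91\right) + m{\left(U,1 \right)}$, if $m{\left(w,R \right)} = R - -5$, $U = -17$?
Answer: $37407$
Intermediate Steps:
$m{\left(w,R \right)} = 5 + R$ ($m{\left(w,R \right)} = R + 5 = 5 + R$)
$\left(-411\right) \left(-91\right) + m{\left(U,1 \right)} = \left(-411\right) \left(-91\right) + \left(5 + 1\right) = 37401 + 6 = 37407$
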